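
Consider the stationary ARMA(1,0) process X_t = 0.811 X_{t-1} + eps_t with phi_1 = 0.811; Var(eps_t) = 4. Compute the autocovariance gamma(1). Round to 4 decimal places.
\gamma(1) = 9.4776

Multiply the model equation by X_{t-k} and take expectations. With theta_0 = psi_0 = 1 and psi_j the MA(infinity) weights, this gives
  gamma(k) - sum_i phi_i gamma(k-i) = c_k,
  c_k = sigma^2 * sum_{j=k..q} theta_j psi_{j-k}   (c_k = 0 for k > q),
using gamma(-m) = gamma(m).
Pure AR (q = 0): c_0 = sigma^2 = 4, c_k = 0 for k >= 1.
Equations for k = 0 and k = 1 (AR order 1):
  gamma(0) = phi_1 gamma(1) + c_0
  gamma(1) = phi_1 gamma(0) + c_1
Substituting the second into the first: gamma(0) (1 - phi_1^2) = c_0 + phi_1 c_1, so
  gamma(0) = c_0 / (1 - phi_1^2) = 4 / (1 - (0.811)^2) = 4 / 0.342279 = 11.686373.
  gamma(1) = phi_1 gamma(0) = (0.811)(11.686373) = 9.477648.
Therefore gamma(1) = 9.4776 (to 4 decimal places).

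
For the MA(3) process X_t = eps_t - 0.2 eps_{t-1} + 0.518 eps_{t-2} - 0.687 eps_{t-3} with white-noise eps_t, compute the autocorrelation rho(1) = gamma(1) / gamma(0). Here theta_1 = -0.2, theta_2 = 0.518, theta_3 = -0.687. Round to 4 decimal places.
\rho(1) = -0.3704

For an MA(q) process with theta_0 = 1, the autocovariance is
  gamma(k) = sigma^2 * sum_{i=0..q-k} theta_i * theta_{i+k},
and rho(k) = gamma(k) / gamma(0). Sigma^2 cancels.
  numerator   = (1)*(-0.2) + (-0.2)*(0.518) + (0.518)*(-0.687) = -0.659466.
  denominator = (1)^2 + (-0.2)^2 + (0.518)^2 + (-0.687)^2 = 1.780293.
  rho(1) = -0.659466 / 1.780293 = -0.3704.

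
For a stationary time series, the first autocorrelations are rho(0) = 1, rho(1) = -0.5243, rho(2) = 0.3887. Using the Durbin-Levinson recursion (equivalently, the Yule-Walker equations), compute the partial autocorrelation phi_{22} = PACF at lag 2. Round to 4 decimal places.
\phi_{22} = 0.1570

The PACF at lag k is phi_{kk}, the last component of the solution
to the Yule-Walker system G_k phi = r_k where
  (G_k)_{ij} = rho(|i - j|), (r_k)_i = rho(i), i,j = 1..k.
Equivalently, Durbin-Levinson gives phi_{kk} iteratively:
  phi_{11} = rho(1)
  phi_{kk} = [rho(k) - sum_{j=1..k-1} phi_{k-1,j} rho(k-j)]
            / [1 - sum_{j=1..k-1} phi_{k-1,j} rho(j)],
  phi_{k,j} = phi_{k-1,j} - phi_{kk} phi_{k-1,k-j},  j = 1..k-1.
Step k = 1:
  phi_11 = rho(1) = -0.5243.
Step k = 2:
  phi_22 = [rho(2) - phi_11 rho(1)] / [1 - phi_11 rho(1)] = [0.3887 - (-0.5243)(-0.5243)] / [1 - (-0.5243)(-0.5243)]
         = 0.11380951 / 0.72510951 = 0.157.
Therefore phi_{22} = 0.1570.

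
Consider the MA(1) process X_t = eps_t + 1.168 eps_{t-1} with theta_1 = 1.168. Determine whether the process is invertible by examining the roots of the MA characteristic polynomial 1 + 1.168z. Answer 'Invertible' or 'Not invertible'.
\text{Not invertible}

The MA(q) characteristic polynomial is P(z) = 1 + 1.168z.
Invertibility requires all roots to lie outside the unit circle, i.e. |z| > 1 for every root.
This is linear in z: 1 + (1.168) z = 0  =>  z = -1/(1.168) = -0.856164,  |z| = 0.856164.
Moduli of all roots: 0.8562.
All moduli strictly greater than 1? No.
Verdict: Not invertible.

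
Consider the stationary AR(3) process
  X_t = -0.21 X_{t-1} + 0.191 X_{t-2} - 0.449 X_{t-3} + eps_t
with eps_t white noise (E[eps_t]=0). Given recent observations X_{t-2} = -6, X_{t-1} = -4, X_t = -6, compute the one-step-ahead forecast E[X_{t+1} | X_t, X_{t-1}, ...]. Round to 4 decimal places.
E[X_{t+1} \mid \mathcal F_t] = 3.1900

For an AR(p) model X_t = c + sum_i phi_i X_{t-i} + eps_t, the
one-step-ahead conditional mean is
  E[X_{t+1} | X_t, ...] = c + sum_i phi_i X_{t+1-i}.
Substitute known values:
  E[X_{t+1} | ...] = (-0.21) * (-6) + (0.191) * (-4) + (-0.449) * (-6)
                   = 3.1900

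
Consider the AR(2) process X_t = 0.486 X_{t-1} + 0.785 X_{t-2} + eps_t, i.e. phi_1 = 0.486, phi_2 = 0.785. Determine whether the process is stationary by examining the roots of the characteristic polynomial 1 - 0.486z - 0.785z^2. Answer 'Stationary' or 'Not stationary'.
\text{Not stationary}

The AR(p) characteristic polynomial is P(z) = 1 - 0.486z - 0.785z^2.
Stationarity requires all roots to lie outside the unit circle, i.e. |z| > 1 for every root.
Set 1 + (-0.486) z + (-0.785) z^2 = 0, i.e. a z^2 + b z + c = 0 with a = -0.785, b = -0.486, c = 1.
Discriminant D = b^2 - 4ac = (-0.486)^2 - 4*(-0.785)*1 = 0.236196 - (-3.14) = 3.376196.
D >= 0, so the roots are real: z = (-b +/- sqrt(D)) / (2a) = (0.486 +/- 1.837443) / (-1.57).
  z_1 = (0.486 + 1.837443) / (-1.57) = -1.4799,   |z_1| = 1.4799.
  z_2 = (0.486 - 1.837443) / (-1.57) = 0.8608,   |z_2| = 0.8608.
Moduli of all roots: 1.4799, 0.8608.
All moduli strictly greater than 1? No.
Verdict: Not stationary.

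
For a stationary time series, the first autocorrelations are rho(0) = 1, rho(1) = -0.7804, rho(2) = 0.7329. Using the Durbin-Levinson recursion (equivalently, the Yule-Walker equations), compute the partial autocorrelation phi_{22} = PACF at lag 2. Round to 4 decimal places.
\phi_{22} = 0.3168

The PACF at lag k is phi_{kk}, the last component of the solution
to the Yule-Walker system G_k phi = r_k where
  (G_k)_{ij} = rho(|i - j|), (r_k)_i = rho(i), i,j = 1..k.
Equivalently, Durbin-Levinson gives phi_{kk} iteratively:
  phi_{11} = rho(1)
  phi_{kk} = [rho(k) - sum_{j=1..k-1} phi_{k-1,j} rho(k-j)]
            / [1 - sum_{j=1..k-1} phi_{k-1,j} rho(j)],
  phi_{k,j} = phi_{k-1,j} - phi_{kk} phi_{k-1,k-j},  j = 1..k-1.
Step k = 1:
  phi_11 = rho(1) = -0.7804.
Step k = 2:
  phi_22 = [rho(2) - phi_11 rho(1)] / [1 - phi_11 rho(1)] = [0.7329 - (-0.7804)(-0.7804)] / [1 - (-0.7804)(-0.7804)]
         = 0.12387584 / 0.39097584 = 0.3168.
Therefore phi_{22} = 0.3168.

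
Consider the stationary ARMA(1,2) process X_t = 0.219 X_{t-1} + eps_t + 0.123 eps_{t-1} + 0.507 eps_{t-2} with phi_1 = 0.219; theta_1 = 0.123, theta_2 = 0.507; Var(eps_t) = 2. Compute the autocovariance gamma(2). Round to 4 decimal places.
\gamma(2) = 1.2851

Multiply the model equation by X_{t-k} and take expectations. With theta_0 = psi_0 = 1 and psi_j the MA(infinity) weights, this gives
  gamma(k) - sum_i phi_i gamma(k-i) = c_k,
  c_k = sigma^2 * sum_{j=k..q} theta_j psi_{j-k}   (c_k = 0 for k > q),
using gamma(-m) = gamma(m).
psi-weights needed (psi_j = theta_j + sum_i phi_i psi_{j-i}):
  psi_1 = theta_1 + phi_1 = 0.123 + (0.219) = 0.342
  psi_2 = theta_2 + phi_1 psi_1 = 0.507 + (0.219)(0.342) = 0.581898
Right-hand sides:
  c_0 = sigma^2 (1 + theta_1 psi_1 + theta_2 psi_2) = 2 * (1 + (0.123)(0.342) + (0.507)(0.581898)) = 2 * 1.337088 = 2.674177
  c_1 = sigma^2 (theta_1 + theta_2 psi_1) = 2 * (0.123 + (0.507)(0.342)) = 0.592788
  c_2 = sigma^2 theta_2 = 2 * (0.507) = 1.014
Equations for k = 0 and k = 1 (AR order 1):
  gamma(0) = phi_1 gamma(1) + c_0
  gamma(1) = phi_1 gamma(0) + c_1
Substituting the second into the first: gamma(0) (1 - phi_1^2) = c_0 + phi_1 c_1, so
  gamma(0) = (c_0 + phi_1 c_1) / (1 - phi_1^2) = (2.674177 + (0.219)(0.592788)) / (1 - (0.219)^2) = 2.803997 / 0.952039 = 2.945254.
  gamma(1) = phi_1 gamma(0) + c_1 = (0.219)(2.945254) + (0.592788) = 1.237799.
For k = 2: gamma(2) = phi_1 gamma(1) + c_2
  = (0.219)(1.237799) + (1.014) = 1.285078.
Therefore gamma(2) = 1.2851 (to 4 decimal places).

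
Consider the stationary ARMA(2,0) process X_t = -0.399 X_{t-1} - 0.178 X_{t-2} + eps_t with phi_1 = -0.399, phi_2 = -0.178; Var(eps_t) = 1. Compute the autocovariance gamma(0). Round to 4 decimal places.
\gamma(0) = 1.1666

Multiply the model equation by X_{t-k} and take expectations. With theta_0 = psi_0 = 1 and psi_j the MA(infinity) weights, this gives
  gamma(k) - sum_i phi_i gamma(k-i) = c_k,
  c_k = sigma^2 * sum_{j=k..q} theta_j psi_{j-k}   (c_k = 0 for k > q),
using gamma(-m) = gamma(m).
Pure AR (q = 0): c_0 = sigma^2 = 1, c_k = 0 for k >= 1.
Equations for k = 0, 1, 2 (AR order 2, c_2 = 0):
  (E0) gamma(0) = phi_1 gamma(1) + phi_2 gamma(2) + c_0
  (E1) gamma(1) = phi_1 gamma(0) + phi_2 gamma(1) + c_1
  (E2) gamma(2) = phi_1 gamma(1) + phi_2 gamma(0)
From (E1): gamma(1) = A gamma(0) + B with
  A = phi_1 / (1 - phi_2) = -0.399 / 1.178 = -0.33871,   B = c_1 / (1 - phi_2) = 0 / 1.178 = 0.
Insert (E2) into (E0): gamma(0) (1 - phi_2^2) = phi_1 (1 + phi_2) gamma(1) + c_0.
  phi_1 (1 + phi_2) = (-0.399)(0.822) = -0.327978,   1 - phi_2^2 = 0.968316.
Replace gamma(1) by A gamma(0) + B and collect gamma(0):
  gamma(0) [0.968316 - (-0.327978)(-0.33871)] = c_0 = 1
  gamma(0) * 0.857227 = 1
  gamma(0) = 1 / 0.857227 = 1.166553.
Therefore gamma(0) = 1.1666 (to 4 decimal places).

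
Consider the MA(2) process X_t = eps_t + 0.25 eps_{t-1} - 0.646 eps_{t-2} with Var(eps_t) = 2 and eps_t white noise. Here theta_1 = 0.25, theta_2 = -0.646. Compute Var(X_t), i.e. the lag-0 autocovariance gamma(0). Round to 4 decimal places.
\gamma(0) = 2.9596

For an MA(q) process X_t = eps_t + sum_i theta_i eps_{t-i} with
Var(eps_t) = sigma^2, the variance is
  gamma(0) = sigma^2 * (1 + sum_i theta_i^2).
  sum_i theta_i^2 = (0.25)^2 + (-0.646)^2 = 0.0625 + 0.417316 = 0.479816.
  gamma(0) = 2 * (1 + 0.479816) = 2 * 1.479816 = 2.959632, which rounds to 2.9596.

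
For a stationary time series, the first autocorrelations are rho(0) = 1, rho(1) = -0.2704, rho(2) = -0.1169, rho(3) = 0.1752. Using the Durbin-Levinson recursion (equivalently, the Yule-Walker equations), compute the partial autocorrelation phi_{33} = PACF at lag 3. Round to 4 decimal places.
\phi_{33} = 0.0920

The PACF at lag k is phi_{kk}, the last component of the solution
to the Yule-Walker system G_k phi = r_k where
  (G_k)_{ij} = rho(|i - j|), (r_k)_i = rho(i), i,j = 1..k.
Equivalently, Durbin-Levinson gives phi_{kk} iteratively:
  phi_{11} = rho(1)
  phi_{kk} = [rho(k) - sum_{j=1..k-1} phi_{k-1,j} rho(k-j)]
            / [1 - sum_{j=1..k-1} phi_{k-1,j} rho(j)],
  phi_{k,j} = phi_{k-1,j} - phi_{kk} phi_{k-1,k-j},  j = 1..k-1.
Step k = 1:
  phi_11 = rho(1) = -0.2704.
Step k = 2:
  phi_22 = [rho(2) - phi_11 rho(1)] / [1 - phi_11 rho(1)] = [-0.1169 - (-0.2704)(-0.2704)] / [1 - (-0.2704)(-0.2704)]
         = -0.19001616 / 0.92688384 = -0.205005.
  Update: phi_21 = phi_11 - phi_22 phi_11 = -0.2704 - (-0.205005)(-0.2704) = -0.325833.
Step k = 3:
  phi_33 = [rho(3) - phi_21 rho(2) - phi_22 rho(1)] / [1 - phi_21 rho(1) - phi_22 rho(2)]
    numerator   = 0.1752 - (-0.325833)(-0.1169) - (-0.205005)(-0.2704) = 0.08167662
    denominator = 1 - (-0.325833)(-0.2704) - (-0.205005)(-0.1169) = 0.88792951
  phi_33 = 0.08167662 / 0.88792951 = 0.092.
Therefore phi_{33} = 0.0920.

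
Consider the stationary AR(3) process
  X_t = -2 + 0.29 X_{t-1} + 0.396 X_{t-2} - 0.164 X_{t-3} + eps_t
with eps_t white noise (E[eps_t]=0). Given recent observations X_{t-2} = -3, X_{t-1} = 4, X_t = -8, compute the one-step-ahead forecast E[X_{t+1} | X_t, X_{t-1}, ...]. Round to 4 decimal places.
E[X_{t+1} \mid \mathcal F_t] = -2.2440

For an AR(p) model X_t = c + sum_i phi_i X_{t-i} + eps_t, the
one-step-ahead conditional mean is
  E[X_{t+1} | X_t, ...] = c + sum_i phi_i X_{t+1-i}.
Substitute known values:
  E[X_{t+1} | ...] = -2 + (0.29) * (-8) + (0.396) * (4) + (-0.164) * (-3)
                   = -2.2440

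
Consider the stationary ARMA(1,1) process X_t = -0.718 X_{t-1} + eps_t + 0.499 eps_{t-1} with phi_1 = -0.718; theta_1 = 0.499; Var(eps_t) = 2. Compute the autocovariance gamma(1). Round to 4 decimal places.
\gamma(1) = -0.5802

Multiply the model equation by X_{t-k} and take expectations. With theta_0 = psi_0 = 1 and psi_j the MA(infinity) weights, this gives
  gamma(k) - sum_i phi_i gamma(k-i) = c_k,
  c_k = sigma^2 * sum_{j=k..q} theta_j psi_{j-k}   (c_k = 0 for k > q),
using gamma(-m) = gamma(m).
psi-weights needed (psi_j = theta_j + sum_i phi_i psi_{j-i}):
  psi_1 = theta_1 + phi_1 = 0.499 + (-0.718) = -0.219
Right-hand sides:
  c_0 = sigma^2 (1 + theta_1 psi_1) = 2 * (1 + (0.499)(-0.219)) = 2 * 0.890719 = 1.781438
  c_1 = sigma^2 theta_1 = 2 * (0.499) = 0.998
  c_2 = 0
Equations for k = 0 and k = 1 (AR order 1):
  gamma(0) = phi_1 gamma(1) + c_0
  gamma(1) = phi_1 gamma(0) + c_1
Substituting the second into the first: gamma(0) (1 - phi_1^2) = c_0 + phi_1 c_1, so
  gamma(0) = (c_0 + phi_1 c_1) / (1 - phi_1^2) = (1.781438 + (-0.718)(0.998)) / (1 - (-0.718)^2) = 1.064874 / 0.484476 = 2.197991.
  gamma(1) = phi_1 gamma(0) + c_1 = (-0.718)(2.197991) + (0.998) = -0.580158.
Therefore gamma(1) = -0.5802 (to 4 decimal places).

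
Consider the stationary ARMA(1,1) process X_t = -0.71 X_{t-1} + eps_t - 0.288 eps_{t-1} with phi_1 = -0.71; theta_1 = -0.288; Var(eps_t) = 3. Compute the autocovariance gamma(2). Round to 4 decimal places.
\gamma(2) = 5.1632

Multiply the model equation by X_{t-k} and take expectations. With theta_0 = psi_0 = 1 and psi_j the MA(infinity) weights, this gives
  gamma(k) - sum_i phi_i gamma(k-i) = c_k,
  c_k = sigma^2 * sum_{j=k..q} theta_j psi_{j-k}   (c_k = 0 for k > q),
using gamma(-m) = gamma(m).
psi-weights needed (psi_j = theta_j + sum_i phi_i psi_{j-i}):
  psi_1 = theta_1 + phi_1 = -0.288 + (-0.71) = -0.998
Right-hand sides:
  c_0 = sigma^2 (1 + theta_1 psi_1) = 3 * (1 + (-0.288)(-0.998)) = 3 * 1.287424 = 3.862272
  c_1 = sigma^2 theta_1 = 3 * (-0.288) = -0.864
  c_2 = 0
Equations for k = 0 and k = 1 (AR order 1):
  gamma(0) = phi_1 gamma(1) + c_0
  gamma(1) = phi_1 gamma(0) + c_1
Substituting the second into the first: gamma(0) (1 - phi_1^2) = c_0 + phi_1 c_1, so
  gamma(0) = (c_0 + phi_1 c_1) / (1 - phi_1^2) = (3.862272 + (-0.71)(-0.864)) / (1 - (-0.71)^2) = 4.475712 / 0.4959 = 9.025433.
  gamma(1) = phi_1 gamma(0) + c_1 = (-0.71)(9.025433) + (-0.864) = -7.272057.
For k = 2 (> q): gamma(2) = phi_1 gamma(1) = (-0.71)(-7.272057) = 5.163161.
Therefore gamma(2) = 5.1632 (to 4 decimal places).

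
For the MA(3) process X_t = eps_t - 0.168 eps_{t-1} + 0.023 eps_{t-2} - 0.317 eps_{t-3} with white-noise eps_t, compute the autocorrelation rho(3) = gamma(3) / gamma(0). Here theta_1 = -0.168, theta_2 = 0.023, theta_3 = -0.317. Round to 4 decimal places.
\rho(3) = -0.2807

For an MA(q) process with theta_0 = 1, the autocovariance is
  gamma(k) = sigma^2 * sum_{i=0..q-k} theta_i * theta_{i+k},
and rho(k) = gamma(k) / gamma(0). Sigma^2 cancels.
  numerator   = (1)*(-0.317) = -0.317.
  denominator = (1)^2 + (-0.168)^2 + (0.023)^2 + (-0.317)^2 = 1.129242.
  rho(3) = -0.317 / 1.129242 = -0.2807.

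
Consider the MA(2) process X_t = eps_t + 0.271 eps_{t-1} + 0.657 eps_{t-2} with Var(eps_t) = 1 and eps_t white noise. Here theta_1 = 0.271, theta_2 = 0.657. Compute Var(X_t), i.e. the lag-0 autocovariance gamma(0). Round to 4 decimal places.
\gamma(0) = 1.5051

For an MA(q) process X_t = eps_t + sum_i theta_i eps_{t-i} with
Var(eps_t) = sigma^2, the variance is
  gamma(0) = sigma^2 * (1 + sum_i theta_i^2).
  sum_i theta_i^2 = (0.271)^2 + (0.657)^2 = 0.073441 + 0.431649 = 0.50509.
  gamma(0) = 1 * (1 + 0.50509) = 1 * 1.50509 = 1.50509, which rounds to 1.5051.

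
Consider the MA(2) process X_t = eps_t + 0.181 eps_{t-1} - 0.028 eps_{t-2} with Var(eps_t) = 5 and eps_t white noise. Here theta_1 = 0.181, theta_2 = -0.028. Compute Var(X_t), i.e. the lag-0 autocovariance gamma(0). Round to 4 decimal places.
\gamma(0) = 5.1677

For an MA(q) process X_t = eps_t + sum_i theta_i eps_{t-i} with
Var(eps_t) = sigma^2, the variance is
  gamma(0) = sigma^2 * (1 + sum_i theta_i^2).
  sum_i theta_i^2 = (0.181)^2 + (-0.028)^2 = 0.032761 + 0.000784 = 0.033545.
  gamma(0) = 5 * (1 + 0.033545) = 5 * 1.033545 = 5.167725, which rounds to 5.1677.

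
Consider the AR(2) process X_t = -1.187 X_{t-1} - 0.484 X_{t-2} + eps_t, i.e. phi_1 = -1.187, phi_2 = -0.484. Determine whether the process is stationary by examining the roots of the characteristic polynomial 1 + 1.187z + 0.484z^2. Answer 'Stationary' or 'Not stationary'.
\text{Stationary}

The AR(p) characteristic polynomial is P(z) = 1 + 1.187z + 0.484z^2.
Stationarity requires all roots to lie outside the unit circle, i.e. |z| > 1 for every root.
Set 1 + (1.187) z + (0.484) z^2 = 0, i.e. a z^2 + b z + c = 0 with a = 0.484, b = 1.187, c = 1.
Discriminant D = b^2 - 4ac = (1.187)^2 - 4*(0.484)*1 = 1.408969 - (1.936) = -0.527031.
D < 0, so the roots are the complex-conjugate pair z = (-b +/- i sqrt(-D)) / (2a) = -1.2262 +/- 0.75i.
For a conjugate pair |z|^2 = z * conj(z) = (product of roots) = c/a = 1/(0.484) = 2.066116, so |z| = sqrt(2.066116) = 1.4374 for both roots.
Moduli of all roots: 1.4374, 1.4374.
All moduli strictly greater than 1? Yes.
Verdict: Stationary.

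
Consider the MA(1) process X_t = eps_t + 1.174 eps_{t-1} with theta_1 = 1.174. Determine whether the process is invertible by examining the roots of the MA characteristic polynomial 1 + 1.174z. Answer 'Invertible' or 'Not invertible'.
\text{Not invertible}

The MA(q) characteristic polynomial is P(z) = 1 + 1.174z.
Invertibility requires all roots to lie outside the unit circle, i.e. |z| > 1 for every root.
This is linear in z: 1 + (1.174) z = 0  =>  z = -1/(1.174) = -0.851789,  |z| = 0.851789.
Moduli of all roots: 0.8518.
All moduli strictly greater than 1? No.
Verdict: Not invertible.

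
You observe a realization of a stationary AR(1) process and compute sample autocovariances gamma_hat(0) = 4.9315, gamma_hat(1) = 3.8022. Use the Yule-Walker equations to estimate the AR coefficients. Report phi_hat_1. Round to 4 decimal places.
\hat\phi_{1} = 0.7710

The Yule-Walker equations for an AR(p) process read, in matrix form,
  Gamma_p phi = r_p,   with   (Gamma_p)_{ij} = gamma(|i - j|),
                       (r_p)_i = gamma(i),   i,j = 1..p.
Substitute the sample gammas (Toeplitz matrix and right-hand side of size 1):
  Gamma_p = [[4.9315]]
  r_p     = [3.8022]
With p = 1 this is the single equation gamma(0) phi_1 = gamma(1):
  phi_hat_1 = gamma(1) / gamma(0) = 3.8022 / 4.9315 = 0.7710.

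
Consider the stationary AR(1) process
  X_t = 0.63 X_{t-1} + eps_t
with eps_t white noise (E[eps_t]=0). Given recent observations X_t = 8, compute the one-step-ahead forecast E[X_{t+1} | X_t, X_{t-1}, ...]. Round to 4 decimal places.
E[X_{t+1} \mid \mathcal F_t] = 5.0400

For an AR(p) model X_t = c + sum_i phi_i X_{t-i} + eps_t, the
one-step-ahead conditional mean is
  E[X_{t+1} | X_t, ...] = c + sum_i phi_i X_{t+1-i}.
Substitute known values:
  E[X_{t+1} | ...] = (0.63) * (8)
                   = 5.0400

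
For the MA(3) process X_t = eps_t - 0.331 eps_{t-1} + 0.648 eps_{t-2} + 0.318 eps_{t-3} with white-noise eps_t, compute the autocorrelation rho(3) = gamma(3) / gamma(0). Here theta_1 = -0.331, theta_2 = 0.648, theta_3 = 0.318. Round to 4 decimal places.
\rho(3) = 0.1950

For an MA(q) process with theta_0 = 1, the autocovariance is
  gamma(k) = sigma^2 * sum_{i=0..q-k} theta_i * theta_{i+k},
and rho(k) = gamma(k) / gamma(0). Sigma^2 cancels.
  numerator   = (1)*(0.318) = 0.318.
  denominator = (1)^2 + (-0.331)^2 + (0.648)^2 + (0.318)^2 = 1.630589.
  rho(3) = 0.318 / 1.630589 = 0.1950.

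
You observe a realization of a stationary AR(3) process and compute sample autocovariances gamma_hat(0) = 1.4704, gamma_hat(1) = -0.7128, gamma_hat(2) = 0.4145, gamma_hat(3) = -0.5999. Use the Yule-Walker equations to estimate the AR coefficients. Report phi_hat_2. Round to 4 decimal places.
\hat\phi_{2} = -0.0880

The Yule-Walker equations for an AR(p) process read, in matrix form,
  Gamma_p phi = r_p,   with   (Gamma_p)_{ij} = gamma(|i - j|),
                       (r_p)_i = gamma(i),   i,j = 1..p.
Substitute the sample gammas (Toeplitz matrix and right-hand side of size 3):
  Gamma_p = [[1.4704, -0.7128, 0.4145], [-0.7128, 1.4704, -0.7128], [0.4145, -0.7128, 1.4704]]
  r_p     = [-0.7128, 0.4145, -0.5999]
Written out (R1..R3):
  (R1) 1.4704 phi_1 - 0.7128 phi_2 + 0.4145 phi_3 = -0.7128
  (R2) -0.7128 phi_1 + 1.4704 phi_2 - 0.7128 phi_3 = 0.4145
  (R3) 0.4145 phi_1 - 0.7128 phi_2 + 1.4704 phi_3 = -0.5999
Gaussian elimination:
  R2 <- R2 - (-0.7128/1.4704) R1 = R2 - (-0.484766) R1:  1.124859 phi_2 - 0.511864 phi_3 = 0.068959
  R3 <- R3 - (0.4145/1.4704) R1 = R3 - (0.281896) R1:  -0.511864 phi_2 + 1.353554 phi_3 = -0.398964
  R3 <- R3 - (-0.511864/1.124859) R2 = R3 - (-0.455048) R2:  1.120631 phi_3 = -0.367585
Back-substitution:
  phi_hat_3 = -0.367585 / 1.120631 = -0.328016
  phi_hat_2 = (0.068959 - (-0.511864)(-0.328016)) / 1.124859 = -0.087959
  phi_hat_1 = (-0.7128 - (-0.7128)(-0.087959) - (0.4145)(-0.328016)) / 1.4704 = -0.434939
So phi_hat = [-0.4349, -0.0880, -0.3280].
Therefore phi_hat_2 = -0.0880.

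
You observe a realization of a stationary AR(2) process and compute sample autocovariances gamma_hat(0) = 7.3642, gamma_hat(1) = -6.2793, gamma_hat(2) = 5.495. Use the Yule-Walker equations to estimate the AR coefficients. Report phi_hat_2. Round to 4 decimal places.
\hat\phi_{2} = 0.0700

The Yule-Walker equations for an AR(p) process read, in matrix form,
  Gamma_p phi = r_p,   with   (Gamma_p)_{ij} = gamma(|i - j|),
                       (r_p)_i = gamma(i),   i,j = 1..p.
Substitute the sample gammas (Toeplitz matrix and right-hand side of size 2):
  Gamma_p = [[7.3642, -6.2793], [-6.2793, 7.3642]]
  r_p     = [-6.2793, 5.495]
Written out:
  7.3642 phi_1 - 6.2793 phi_2 = -6.2793
  -6.2793 phi_1 + 7.3642 phi_2 = 5.495
Solve by Cramer's rule:
  det = gamma(0)^2 - gamma(1)^2 = (7.3642)^2 - (-6.2793)^2 = 54.23144164 - 39.42960849 = 14.80183315
  phi_hat_1 = [gamma(1) gamma(0) - gamma(1) gamma(2)] / det = [(-6.2793)(7.3642) - (-6.2793)(5.495)] / 14.80183315 = -11.73726756 / 14.80183315 = -0.793
  phi_hat_2 = [gamma(0) gamma(2) - gamma(1)^2] / det = [(7.3642)(5.495) - (-6.2793)^2] / 14.80183315 = 1.03667051 / 14.80183315 = 0.07
So phi_hat = [-0.7930, 0.0700].
Therefore phi_hat_2 = 0.0700.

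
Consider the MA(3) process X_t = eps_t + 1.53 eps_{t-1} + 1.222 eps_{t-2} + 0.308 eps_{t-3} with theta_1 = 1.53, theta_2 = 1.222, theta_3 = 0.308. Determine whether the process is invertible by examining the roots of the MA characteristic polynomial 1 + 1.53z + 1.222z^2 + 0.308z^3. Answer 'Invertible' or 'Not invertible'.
\text{Invertible}

The MA(q) characteristic polynomial is P(z) = 1 + 1.53z + 1.222z^2 + 0.308z^3.
Invertibility requires all roots to lie outside the unit circle, i.e. |z| > 1 for every root.
Degree 3: look for a simple real root z0 first, then factor out (1 - z/z0) and solve the remaining quadratic.
Testing z0 = -2.5: P(-2.5) = 1 + (1.53)(-2.5) + (1.222)(-2.5)^2 + (0.308)(-2.5)^3
  = 1 + (-3.825) + (7.6375) + (-4.8125) = 0.  So z_0 = -2.5 is a root, |z_0| = 2.5.
Divide out the factor (1 + 0.4 z) = (1 - z/z0) (since 1/z0 = -0.4):
  P(z) = (1 + 0.4 z)(1 + (1.13) z + (0.77) z^2)
  [check: z-coef 1.13 - (-0.4) = 1.53; z^2-coef 0.77 - (-0.4)(1.13) = 1.222; z^3-coef -(-0.4)(0.77) = 0.308.]
Remaining roots from the quadratic factor 1 + (1.13) z + (0.77) z^2:
  Set 1 + (1.13) z + (0.77) z^2 = 0, i.e. a z^2 + b z + c = 0 with a = 0.77, b = 1.13, c = 1.
  Discriminant D = b^2 - 4ac = (1.13)^2 - 4*(0.77)*1 = 1.2769 - (3.08) = -1.8031.
  D < 0, so the roots are the complex-conjugate pair z = (-b +/- i sqrt(-D)) / (2a) = -0.7338 +/- 0.8719i.
  For a conjugate pair |z|^2 = z * conj(z) = (product of roots) = c/a = 1/(0.77) = 1.298701, so |z| = sqrt(1.298701) = 1.1396 for both roots.
Moduli of all roots: 2.5000, 1.1396, 1.1396.
All moduli strictly greater than 1? Yes.
Verdict: Invertible.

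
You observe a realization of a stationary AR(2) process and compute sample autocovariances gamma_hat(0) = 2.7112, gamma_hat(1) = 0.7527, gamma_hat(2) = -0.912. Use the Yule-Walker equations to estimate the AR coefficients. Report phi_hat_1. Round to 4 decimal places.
\hat\phi_{1} = 0.4020

The Yule-Walker equations for an AR(p) process read, in matrix form,
  Gamma_p phi = r_p,   with   (Gamma_p)_{ij} = gamma(|i - j|),
                       (r_p)_i = gamma(i),   i,j = 1..p.
Substitute the sample gammas (Toeplitz matrix and right-hand side of size 2):
  Gamma_p = [[2.7112, 0.7527], [0.7527, 2.7112]]
  r_p     = [0.7527, -0.912]
Written out:
  2.7112 phi_1 + 0.7527 phi_2 = 0.7527
  0.7527 phi_1 + 2.7112 phi_2 = -0.912
Solve by Cramer's rule:
  det = gamma(0)^2 - gamma(1)^2 = (2.7112)^2 - (0.7527)^2 = 7.35060544 - 0.56655729 = 6.78404815
  phi_hat_1 = [gamma(1) gamma(0) - gamma(1) gamma(2)] / det = [(0.7527)(2.7112) - (0.7527)(-0.912)] / 6.78404815 = 2.72718264 / 6.78404815 = 0.402
  phi_hat_2 = [gamma(0) gamma(2) - gamma(1)^2] / det = [(2.7112)(-0.912) - (0.7527)^2] / 6.78404815 = -3.03917169 / 6.78404815 = -0.448
So phi_hat = [0.4020, -0.4480].
Therefore phi_hat_1 = 0.4020.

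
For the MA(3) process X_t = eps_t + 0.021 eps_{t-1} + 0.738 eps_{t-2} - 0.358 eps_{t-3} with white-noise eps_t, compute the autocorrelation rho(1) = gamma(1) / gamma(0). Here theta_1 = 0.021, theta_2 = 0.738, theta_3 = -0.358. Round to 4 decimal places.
\rho(1) = -0.1361

For an MA(q) process with theta_0 = 1, the autocovariance is
  gamma(k) = sigma^2 * sum_{i=0..q-k} theta_i * theta_{i+k},
and rho(k) = gamma(k) / gamma(0). Sigma^2 cancels.
  numerator   = (1)*(0.021) + (0.021)*(0.738) + (0.738)*(-0.358) = -0.227706.
  denominator = (1)^2 + (0.021)^2 + (0.738)^2 + (-0.358)^2 = 1.673249.
  rho(1) = -0.227706 / 1.673249 = -0.1361.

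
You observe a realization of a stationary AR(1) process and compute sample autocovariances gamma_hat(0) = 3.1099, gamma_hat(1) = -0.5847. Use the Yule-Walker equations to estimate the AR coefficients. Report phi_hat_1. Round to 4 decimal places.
\hat\phi_{1} = -0.1880

The Yule-Walker equations for an AR(p) process read, in matrix form,
  Gamma_p phi = r_p,   with   (Gamma_p)_{ij} = gamma(|i - j|),
                       (r_p)_i = gamma(i),   i,j = 1..p.
Substitute the sample gammas (Toeplitz matrix and right-hand side of size 1):
  Gamma_p = [[3.1099]]
  r_p     = [-0.5847]
With p = 1 this is the single equation gamma(0) phi_1 = gamma(1):
  phi_hat_1 = gamma(1) / gamma(0) = -0.5847 / 3.1099 = -0.1880.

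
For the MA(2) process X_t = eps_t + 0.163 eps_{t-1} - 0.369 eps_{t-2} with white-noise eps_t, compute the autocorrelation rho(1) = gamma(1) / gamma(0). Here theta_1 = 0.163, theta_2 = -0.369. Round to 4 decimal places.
\rho(1) = 0.0885

For an MA(q) process with theta_0 = 1, the autocovariance is
  gamma(k) = sigma^2 * sum_{i=0..q-k} theta_i * theta_{i+k},
and rho(k) = gamma(k) / gamma(0). Sigma^2 cancels.
  numerator   = (1)*(0.163) + (0.163)*(-0.369) = 0.102853.
  denominator = (1)^2 + (0.163)^2 + (-0.369)^2 = 1.16273.
  rho(1) = 0.102853 / 1.16273 = 0.0885.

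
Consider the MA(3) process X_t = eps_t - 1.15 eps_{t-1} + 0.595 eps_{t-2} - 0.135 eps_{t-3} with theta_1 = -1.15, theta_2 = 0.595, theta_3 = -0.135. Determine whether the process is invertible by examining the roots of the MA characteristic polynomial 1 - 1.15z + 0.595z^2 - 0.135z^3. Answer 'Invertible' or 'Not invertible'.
\text{Invertible}

The MA(q) characteristic polynomial is P(z) = 1 - 1.15z + 0.595z^2 - 0.135z^3.
Invertibility requires all roots to lie outside the unit circle, i.e. |z| > 1 for every root.
Degree 3: look for a simple real root z0 first, then factor out (1 - z/z0) and solve the remaining quadratic.
Testing z0 = 2: P(2) = 1 + (-1.15)(2) + (0.595)(2)^2 + (-0.135)(2)^3
  = 1 + (-2.3) + (2.38) + (-1.08) = 0.  So z_0 = 2 is a root, |z_0| = 2.
Divide out the factor (1 - 0.5 z) = (1 - z/z0) (since 1/z0 = 0.5):
  P(z) = (1 - 0.5 z)(1 + (-0.65) z + (0.27) z^2)
  [check: z-coef -0.65 - (0.5) = -1.15; z^2-coef 0.27 - (0.5)(-0.65) = 0.595; z^3-coef -(0.5)(0.27) = -0.135.]
Remaining roots from the quadratic factor 1 + (-0.65) z + (0.27) z^2:
  Set 1 + (-0.65) z + (0.27) z^2 = 0, i.e. a z^2 + b z + c = 0 with a = 0.27, b = -0.65, c = 1.
  Discriminant D = b^2 - 4ac = (-0.65)^2 - 4*(0.27)*1 = 0.4225 - (1.08) = -0.6575.
  D < 0, so the roots are the complex-conjugate pair z = (-b +/- i sqrt(-D)) / (2a) = 1.2037 +/- 1.5016i.
  For a conjugate pair |z|^2 = z * conj(z) = (product of roots) = c/a = 1/(0.27) = 3.703704, so |z| = sqrt(3.703704) = 1.9245 for both roots.
Moduli of all roots: 2.0000, 1.9245, 1.9245.
All moduli strictly greater than 1? Yes.
Verdict: Invertible.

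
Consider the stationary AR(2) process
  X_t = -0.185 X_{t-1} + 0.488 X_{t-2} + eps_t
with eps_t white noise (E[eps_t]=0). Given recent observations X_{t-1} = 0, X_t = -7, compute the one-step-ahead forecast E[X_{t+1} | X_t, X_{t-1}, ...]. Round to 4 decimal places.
E[X_{t+1} \mid \mathcal F_t] = 1.2950

For an AR(p) model X_t = c + sum_i phi_i X_{t-i} + eps_t, the
one-step-ahead conditional mean is
  E[X_{t+1} | X_t, ...] = c + sum_i phi_i X_{t+1-i}.
Substitute known values:
  E[X_{t+1} | ...] = (-0.185) * (-7) + (0.488) * (0)
                   = 1.2950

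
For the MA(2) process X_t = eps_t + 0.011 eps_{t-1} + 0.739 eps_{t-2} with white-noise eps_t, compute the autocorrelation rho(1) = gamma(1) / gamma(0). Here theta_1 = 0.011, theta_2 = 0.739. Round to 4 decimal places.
\rho(1) = 0.0124

For an MA(q) process with theta_0 = 1, the autocovariance is
  gamma(k) = sigma^2 * sum_{i=0..q-k} theta_i * theta_{i+k},
and rho(k) = gamma(k) / gamma(0). Sigma^2 cancels.
  numerator   = (1)*(0.011) + (0.011)*(0.739) = 0.019129.
  denominator = (1)^2 + (0.011)^2 + (0.739)^2 = 1.546242.
  rho(1) = 0.019129 / 1.546242 = 0.0124.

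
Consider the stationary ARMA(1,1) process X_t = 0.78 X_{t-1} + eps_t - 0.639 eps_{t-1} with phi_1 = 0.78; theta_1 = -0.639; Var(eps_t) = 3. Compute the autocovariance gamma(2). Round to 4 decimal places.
\gamma(2) = 0.4226

Multiply the model equation by X_{t-k} and take expectations. With theta_0 = psi_0 = 1 and psi_j the MA(infinity) weights, this gives
  gamma(k) - sum_i phi_i gamma(k-i) = c_k,
  c_k = sigma^2 * sum_{j=k..q} theta_j psi_{j-k}   (c_k = 0 for k > q),
using gamma(-m) = gamma(m).
psi-weights needed (psi_j = theta_j + sum_i phi_i psi_{j-i}):
  psi_1 = theta_1 + phi_1 = -0.639 + (0.78) = 0.141
Right-hand sides:
  c_0 = sigma^2 (1 + theta_1 psi_1) = 3 * (1 + (-0.639)(0.141)) = 3 * 0.909901 = 2.729703
  c_1 = sigma^2 theta_1 = 3 * (-0.639) = -1.917
  c_2 = 0
Equations for k = 0 and k = 1 (AR order 1):
  gamma(0) = phi_1 gamma(1) + c_0
  gamma(1) = phi_1 gamma(0) + c_1
Substituting the second into the first: gamma(0) (1 - phi_1^2) = c_0 + phi_1 c_1, so
  gamma(0) = (c_0 + phi_1 c_1) / (1 - phi_1^2) = (2.729703 + (0.78)(-1.917)) / (1 - (0.78)^2) = 1.234443 / 0.3916 = 3.152306.
  gamma(1) = phi_1 gamma(0) + c_1 = (0.78)(3.152306) + (-1.917) = 0.541799.
For k = 2 (> q): gamma(2) = phi_1 gamma(1) = (0.78)(0.541799) = 0.422603.
Therefore gamma(2) = 0.4226 (to 4 decimal places).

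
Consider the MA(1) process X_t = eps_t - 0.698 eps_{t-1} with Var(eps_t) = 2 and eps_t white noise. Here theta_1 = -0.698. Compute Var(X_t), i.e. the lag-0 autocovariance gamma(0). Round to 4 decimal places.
\gamma(0) = 2.9744

For an MA(q) process X_t = eps_t + sum_i theta_i eps_{t-i} with
Var(eps_t) = sigma^2, the variance is
  gamma(0) = sigma^2 * (1 + sum_i theta_i^2).
  sum_i theta_i^2 = (-0.698)^2 = 0.487204.
  gamma(0) = 2 * (1 + 0.487204) = 2 * 1.487204 = 2.974408, which rounds to 2.9744.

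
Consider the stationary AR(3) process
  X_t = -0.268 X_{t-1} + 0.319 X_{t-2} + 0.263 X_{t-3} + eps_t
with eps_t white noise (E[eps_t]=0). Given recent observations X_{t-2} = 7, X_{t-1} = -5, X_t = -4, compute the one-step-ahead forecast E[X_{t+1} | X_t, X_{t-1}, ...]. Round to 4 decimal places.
E[X_{t+1} \mid \mathcal F_t] = 1.3180

For an AR(p) model X_t = c + sum_i phi_i X_{t-i} + eps_t, the
one-step-ahead conditional mean is
  E[X_{t+1} | X_t, ...] = c + sum_i phi_i X_{t+1-i}.
Substitute known values:
  E[X_{t+1} | ...] = (-0.268) * (-4) + (0.319) * (-5) + (0.263) * (7)
                   = 1.3180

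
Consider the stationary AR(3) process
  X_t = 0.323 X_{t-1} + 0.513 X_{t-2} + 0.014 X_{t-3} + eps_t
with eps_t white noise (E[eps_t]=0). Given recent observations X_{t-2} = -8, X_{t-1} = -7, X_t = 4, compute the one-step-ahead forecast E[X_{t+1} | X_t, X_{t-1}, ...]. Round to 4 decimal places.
E[X_{t+1} \mid \mathcal F_t] = -2.4110

For an AR(p) model X_t = c + sum_i phi_i X_{t-i} + eps_t, the
one-step-ahead conditional mean is
  E[X_{t+1} | X_t, ...] = c + sum_i phi_i X_{t+1-i}.
Substitute known values:
  E[X_{t+1} | ...] = (0.323) * (4) + (0.513) * (-7) + (0.014) * (-8)
                   = -2.4110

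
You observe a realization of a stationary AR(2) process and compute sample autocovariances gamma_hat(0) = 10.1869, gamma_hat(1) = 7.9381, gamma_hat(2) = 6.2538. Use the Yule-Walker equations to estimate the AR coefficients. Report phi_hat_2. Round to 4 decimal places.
\hat\phi_{2} = 0.0170

The Yule-Walker equations for an AR(p) process read, in matrix form,
  Gamma_p phi = r_p,   with   (Gamma_p)_{ij} = gamma(|i - j|),
                       (r_p)_i = gamma(i),   i,j = 1..p.
Substitute the sample gammas (Toeplitz matrix and right-hand side of size 2):
  Gamma_p = [[10.1869, 7.9381], [7.9381, 10.1869]]
  r_p     = [7.9381, 6.2538]
Written out:
  10.1869 phi_1 + 7.9381 phi_2 = 7.9381
  7.9381 phi_1 + 10.1869 phi_2 = 6.2538
Solve by Cramer's rule:
  det = gamma(0)^2 - gamma(1)^2 = (10.1869)^2 - (7.9381)^2 = 103.77293161 - 63.01343161 = 40.7595
  phi_hat_1 = [gamma(1) gamma(0) - gamma(1) gamma(2)] / det = [(7.9381)(10.1869) - (7.9381)(6.2538)] / 40.7595 = 31.22134111 / 40.7595 = 0.766
  phi_hat_2 = [gamma(0) gamma(2) - gamma(1)^2] / det = [(10.1869)(6.2538) - (7.9381)^2] / 40.7595 = 0.69340361 / 40.7595 = 0.017
So phi_hat = [0.7660, 0.0170].
Therefore phi_hat_2 = 0.0170.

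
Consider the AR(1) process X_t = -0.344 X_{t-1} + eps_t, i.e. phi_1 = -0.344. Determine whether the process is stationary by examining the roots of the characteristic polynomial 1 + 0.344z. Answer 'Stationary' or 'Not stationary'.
\text{Stationary}

The AR(p) characteristic polynomial is P(z) = 1 + 0.344z.
Stationarity requires all roots to lie outside the unit circle, i.e. |z| > 1 for every root.
This is linear in z: 1 + (0.344) z = 0  =>  z = -1/(0.344) = -2.906977,  |z| = 2.906977.
Moduli of all roots: 2.9070.
All moduli strictly greater than 1? Yes.
Verdict: Stationary.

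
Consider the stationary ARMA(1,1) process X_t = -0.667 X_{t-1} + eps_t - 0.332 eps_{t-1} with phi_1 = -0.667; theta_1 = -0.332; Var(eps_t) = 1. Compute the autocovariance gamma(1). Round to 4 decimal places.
\gamma(1) = -2.1982

Multiply the model equation by X_{t-k} and take expectations. With theta_0 = psi_0 = 1 and psi_j the MA(infinity) weights, this gives
  gamma(k) - sum_i phi_i gamma(k-i) = c_k,
  c_k = sigma^2 * sum_{j=k..q} theta_j psi_{j-k}   (c_k = 0 for k > q),
using gamma(-m) = gamma(m).
psi-weights needed (psi_j = theta_j + sum_i phi_i psi_{j-i}):
  psi_1 = theta_1 + phi_1 = -0.332 + (-0.667) = -0.999
Right-hand sides:
  c_0 = sigma^2 (1 + theta_1 psi_1) = 1 * (1 + (-0.332)(-0.999)) = 1 * 1.331668 = 1.331668
  c_1 = sigma^2 theta_1 = 1 * (-0.332) = -0.332
  c_2 = 0
Equations for k = 0 and k = 1 (AR order 1):
  gamma(0) = phi_1 gamma(1) + c_0
  gamma(1) = phi_1 gamma(0) + c_1
Substituting the second into the first: gamma(0) (1 - phi_1^2) = c_0 + phi_1 c_1, so
  gamma(0) = (c_0 + phi_1 c_1) / (1 - phi_1^2) = (1.331668 + (-0.667)(-0.332)) / (1 - (-0.667)^2) = 1.553112 / 0.555111 = 2.79784.
  gamma(1) = phi_1 gamma(0) + c_1 = (-0.667)(2.79784) + (-0.332) = -2.19816.
Therefore gamma(1) = -2.1982 (to 4 decimal places).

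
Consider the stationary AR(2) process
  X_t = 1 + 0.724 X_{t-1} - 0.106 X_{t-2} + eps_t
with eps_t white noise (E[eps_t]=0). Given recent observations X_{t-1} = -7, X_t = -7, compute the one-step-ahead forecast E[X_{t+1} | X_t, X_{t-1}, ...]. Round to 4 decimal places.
E[X_{t+1} \mid \mathcal F_t] = -3.3260

For an AR(p) model X_t = c + sum_i phi_i X_{t-i} + eps_t, the
one-step-ahead conditional mean is
  E[X_{t+1} | X_t, ...] = c + sum_i phi_i X_{t+1-i}.
Substitute known values:
  E[X_{t+1} | ...] = 1 + (0.724) * (-7) + (-0.106) * (-7)
                   = -3.3260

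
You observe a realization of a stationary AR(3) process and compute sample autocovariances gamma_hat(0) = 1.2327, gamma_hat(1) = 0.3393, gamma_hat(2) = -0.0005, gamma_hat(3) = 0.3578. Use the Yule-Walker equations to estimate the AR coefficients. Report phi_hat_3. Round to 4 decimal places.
\hat\phi_{3} = 0.3410

The Yule-Walker equations for an AR(p) process read, in matrix form,
  Gamma_p phi = r_p,   with   (Gamma_p)_{ij} = gamma(|i - j|),
                       (r_p)_i = gamma(i),   i,j = 1..p.
Substitute the sample gammas (Toeplitz matrix and right-hand side of size 3):
  Gamma_p = [[1.2327, 0.3393, -0.0005], [0.3393, 1.2327, 0.3393], [-0.0005, 0.3393, 1.2327]]
  r_p     = [0.3393, -0.0005, 0.3578]
Written out (R1..R3):
  (R1) 1.2327 phi_1 + 0.3393 phi_2 - 0.0005 phi_3 = 0.3393
  (R2) 0.3393 phi_1 + 1.2327 phi_2 + 0.3393 phi_3 = -0.0005
  (R3) -0.0005 phi_1 + 0.3393 phi_2 + 1.2327 phi_3 = 0.3578
Gaussian elimination:
  R2 <- R2 - (0.3393/1.2327) R1 = R2 - (0.275249) R1:  1.139308 phi_2 + 0.339438 phi_3 = -0.093892
  R3 <- R3 - (-0.0005/1.2327) R1 = R3 - (-0.000406) R1:  0.339438 phi_2 + 1.2327 phi_3 = 0.357938
  R3 <- R3 - (0.339438/1.139308) R2 = R3 - (0.297933) R2:  1.13157 phi_3 = 0.385911
Back-substitution:
  phi_hat_3 = 0.385911 / 1.13157 = 0.34104
  phi_hat_2 = (-0.093892 - (0.339438)(0.34104)) / 1.139308 = -0.184019
  phi_hat_1 = (0.3393 - (0.3393)(-0.184019) - (-0.0005)(0.34104)) / 1.2327 = 0.326039
So phi_hat = [0.3260, -0.1840, 0.3410].
Therefore phi_hat_3 = 0.3410.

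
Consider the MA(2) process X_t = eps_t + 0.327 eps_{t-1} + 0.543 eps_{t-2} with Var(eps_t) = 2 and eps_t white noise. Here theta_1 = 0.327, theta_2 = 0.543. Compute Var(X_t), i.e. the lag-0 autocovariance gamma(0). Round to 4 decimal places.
\gamma(0) = 2.8036

For an MA(q) process X_t = eps_t + sum_i theta_i eps_{t-i} with
Var(eps_t) = sigma^2, the variance is
  gamma(0) = sigma^2 * (1 + sum_i theta_i^2).
  sum_i theta_i^2 = (0.327)^2 + (0.543)^2 = 0.106929 + 0.294849 = 0.401778.
  gamma(0) = 2 * (1 + 0.401778) = 2 * 1.401778 = 2.803556, which rounds to 2.8036.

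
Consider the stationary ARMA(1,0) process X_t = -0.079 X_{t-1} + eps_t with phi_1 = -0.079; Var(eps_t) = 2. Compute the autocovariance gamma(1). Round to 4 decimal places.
\gamma(1) = -0.1590

Multiply the model equation by X_{t-k} and take expectations. With theta_0 = psi_0 = 1 and psi_j the MA(infinity) weights, this gives
  gamma(k) - sum_i phi_i gamma(k-i) = c_k,
  c_k = sigma^2 * sum_{j=k..q} theta_j psi_{j-k}   (c_k = 0 for k > q),
using gamma(-m) = gamma(m).
Pure AR (q = 0): c_0 = sigma^2 = 2, c_k = 0 for k >= 1.
Equations for k = 0 and k = 1 (AR order 1):
  gamma(0) = phi_1 gamma(1) + c_0
  gamma(1) = phi_1 gamma(0) + c_1
Substituting the second into the first: gamma(0) (1 - phi_1^2) = c_0 + phi_1 c_1, so
  gamma(0) = c_0 / (1 - phi_1^2) = 2 / (1 - (-0.079)^2) = 2 / 0.993759 = 2.01256.
  gamma(1) = phi_1 gamma(0) = (-0.079)(2.01256) = -0.158992.
Therefore gamma(1) = -0.1590 (to 4 decimal places).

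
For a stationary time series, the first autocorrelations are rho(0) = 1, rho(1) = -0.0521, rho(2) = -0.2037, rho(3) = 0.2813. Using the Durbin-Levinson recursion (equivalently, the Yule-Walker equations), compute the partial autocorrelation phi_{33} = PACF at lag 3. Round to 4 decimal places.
\phi_{33} = 0.2700

The PACF at lag k is phi_{kk}, the last component of the solution
to the Yule-Walker system G_k phi = r_k where
  (G_k)_{ij} = rho(|i - j|), (r_k)_i = rho(i), i,j = 1..k.
Equivalently, Durbin-Levinson gives phi_{kk} iteratively:
  phi_{11} = rho(1)
  phi_{kk} = [rho(k) - sum_{j=1..k-1} phi_{k-1,j} rho(k-j)]
            / [1 - sum_{j=1..k-1} phi_{k-1,j} rho(j)],
  phi_{k,j} = phi_{k-1,j} - phi_{kk} phi_{k-1,k-j},  j = 1..k-1.
Step k = 1:
  phi_11 = rho(1) = -0.0521.
Step k = 2:
  phi_22 = [rho(2) - phi_11 rho(1)] / [1 - phi_11 rho(1)] = [-0.2037 - (-0.0521)(-0.0521)] / [1 - (-0.0521)(-0.0521)]
         = -0.20641441 / 0.99728559 = -0.206976.
  Update: phi_21 = phi_11 - phi_22 phi_11 = -0.0521 - (-0.206976)(-0.0521) = -0.062883.
Step k = 3:
  phi_33 = [rho(3) - phi_21 rho(2) - phi_22 rho(1)] / [1 - phi_21 rho(1) - phi_22 rho(2)]
    numerator   = 0.2813 - (-0.062883)(-0.2037) - (-0.206976)(-0.0521) = 0.25770718
    denominator = 1 - (-0.062883)(-0.0521) - (-0.206976)(-0.2037) = 0.95456271
  phi_33 = 0.25770718 / 0.95456271 = 0.27.
Therefore phi_{33} = 0.2700.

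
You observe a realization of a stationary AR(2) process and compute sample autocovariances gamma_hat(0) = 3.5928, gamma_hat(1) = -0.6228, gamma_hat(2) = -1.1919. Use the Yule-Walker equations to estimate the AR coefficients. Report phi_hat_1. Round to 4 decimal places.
\hat\phi_{1} = -0.2380

The Yule-Walker equations for an AR(p) process read, in matrix form,
  Gamma_p phi = r_p,   with   (Gamma_p)_{ij} = gamma(|i - j|),
                       (r_p)_i = gamma(i),   i,j = 1..p.
Substitute the sample gammas (Toeplitz matrix and right-hand side of size 2):
  Gamma_p = [[3.5928, -0.6228], [-0.6228, 3.5928]]
  r_p     = [-0.6228, -1.1919]
Written out:
  3.5928 phi_1 - 0.6228 phi_2 = -0.6228
  -0.6228 phi_1 + 3.5928 phi_2 = -1.1919
Solve by Cramer's rule:
  det = gamma(0)^2 - gamma(1)^2 = (3.5928)^2 - (-0.6228)^2 = 12.90821184 - 0.38787984 = 12.520332
  phi_hat_1 = [gamma(1) gamma(0) - gamma(1) gamma(2)] / det = [(-0.6228)(3.5928) - (-0.6228)(-1.1919)] / 12.520332 = -2.97991116 / 12.520332 = -0.238
  phi_hat_2 = [gamma(0) gamma(2) - gamma(1)^2] / det = [(3.5928)(-1.1919) - (-0.6228)^2] / 12.520332 = -4.67013816 / 12.520332 = -0.373
So phi_hat = [-0.2380, -0.3730].
Therefore phi_hat_1 = -0.2380.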